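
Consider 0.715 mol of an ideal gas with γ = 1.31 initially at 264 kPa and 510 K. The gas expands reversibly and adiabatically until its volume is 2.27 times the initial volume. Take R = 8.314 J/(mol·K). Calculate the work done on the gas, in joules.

V₁ = nRT₁/P₁ = 0.715×8.314×510/264 = 11.5 L.
Adiabatic: TV^(γ−1) = const ⇒ T₂ = 510×(0.441)^0.310 = 396 K; PV^γ = const ⇒ P₂ = 90.2 kPa.
ΔU = nCvΔT = 0.715×26.8×(396−510) = -2190 J.
Q = 0 for an adiabatic process, so W = −ΔU = 2190 J.
Work done on the gas = −W_by = -2190 J.

-2190 J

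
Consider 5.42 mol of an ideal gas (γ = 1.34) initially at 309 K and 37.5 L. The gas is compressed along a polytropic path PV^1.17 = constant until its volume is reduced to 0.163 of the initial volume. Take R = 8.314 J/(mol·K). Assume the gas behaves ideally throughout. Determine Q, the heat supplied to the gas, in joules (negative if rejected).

-14800 J

P₁ = nRT₁/V₁ = 5.42×8.314×309/37.5 = 371 kPa.
Polytropic n=1.17: T₂ = T₁(V₁/V₂)^(n−1) = 309×(6.13)^0.17 = 421 K; P₂ = P₁(V₁/V₂)^n = 3100 kPa.
W = (P₁V₁−P₂V₂)/(n−1) = (371×37.5−3100×6.11)/0.17 = -29600 J.
ΔU = nCvΔT = 5.42×24.5×(421−309) = 14800 J.
Q = ΔU + W = -14800 J.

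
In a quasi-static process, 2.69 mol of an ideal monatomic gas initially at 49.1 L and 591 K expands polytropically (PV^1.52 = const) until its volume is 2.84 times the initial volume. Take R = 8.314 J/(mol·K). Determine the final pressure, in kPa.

55.1 kPa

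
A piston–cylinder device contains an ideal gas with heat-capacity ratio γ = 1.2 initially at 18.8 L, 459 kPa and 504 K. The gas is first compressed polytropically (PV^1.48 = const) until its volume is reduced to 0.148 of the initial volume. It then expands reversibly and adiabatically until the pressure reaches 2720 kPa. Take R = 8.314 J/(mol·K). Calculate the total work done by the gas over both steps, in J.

-9700 J

n = P₁V₁/(RT₁) = 459×18.8/(8.314×504) = 2.06 mol.
Step 1 — Polytropic n=1.48: T₂ = T₁(V₁/V₂)^(n−1) = 504×(6.76)^0.48 = 1260 K; P₂ = P₁(V₁/V₂)^n = 7760 kPa.
W = (P₁V₁−P₂V₂)/(n−1) = (459×18.8−7760×2.78)/0.48 = -27000 J.
ΔU = nCvΔT = 2.06×41.6×(1260−504) = 64800 J.
Q = ΔU + W = 37800 J.
State after step 1: P = 7760 kPa, V = 2.78 L, T = 1260 K.
Step 2 — Adiabatic: T₂/T₁ = (P₂/P₁)^((γ−1)/γ) ⇒ T₂ = 1260×(0.351)^0.167 = 1060 K; V₂ = 6.66 L.
ΔU = nCvΔT = 2.06×41.6×(1060−1260) = -17300 J.
Q = 0 for an adiabatic process, so W = −ΔU = 17300 J.
Net over both steps: W = -9700 J, Q = 37800 J, ΔU = 47500 J.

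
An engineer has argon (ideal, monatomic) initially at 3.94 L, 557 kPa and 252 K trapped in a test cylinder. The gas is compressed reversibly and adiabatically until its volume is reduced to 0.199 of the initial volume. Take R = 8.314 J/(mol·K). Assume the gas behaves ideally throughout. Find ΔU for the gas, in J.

6370 J

n = P₁V₁/(RT₁) = 557×3.94/(8.314×252) = 1.05 mol.
Adiabatic: TV^(γ−1) = const ⇒ T₂ = 252×(5.03)^0.667 = 739 K; PV^γ = const ⇒ P₂ = 8210 kPa.
For an ideal gas ΔU = nCvΔT with Cv = (3/2)R = 12.5 J/(mol·K).
ΔU = 1.05×12.5×(739−252) = 6370 J.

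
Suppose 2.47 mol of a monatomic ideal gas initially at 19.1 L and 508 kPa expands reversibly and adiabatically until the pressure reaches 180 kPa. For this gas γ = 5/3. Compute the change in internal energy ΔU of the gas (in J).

-4940 J

T₁ = P₁V₁/(nR) = 508×19.1/(2.47×8.314) = 472 K.
Adiabatic: T₂/T₁ = (P₂/P₁)^((γ−1)/γ) ⇒ T₂ = 472×(0.354)^0.400 = 312 K; V₂ = 35.6 L.
For an ideal gas ΔU = nCvΔT with Cv = (3/2)R = 12.5 J/(mol·K).
ΔU = 2.47×12.5×(312−472) = -4940 J.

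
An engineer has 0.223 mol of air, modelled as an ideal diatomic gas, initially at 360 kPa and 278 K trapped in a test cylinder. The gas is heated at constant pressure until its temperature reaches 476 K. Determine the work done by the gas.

367 J

V₁ = nRT₁/P₁ = 0.223×8.314×278/360 = 1.43 L.
Isobaric: P stays 360 kPa; V/T = const ⇒ T₂ = 476 K, V₂ = 2.45 L.
W = PΔV = 360×(2.45−1.43) kPa·L = 367 J.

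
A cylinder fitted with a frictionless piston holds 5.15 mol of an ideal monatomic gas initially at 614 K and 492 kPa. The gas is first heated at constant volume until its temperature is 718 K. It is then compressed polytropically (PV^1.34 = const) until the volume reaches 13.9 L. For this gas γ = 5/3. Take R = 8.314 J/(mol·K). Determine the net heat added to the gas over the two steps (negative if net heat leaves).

V₁ = nRT₁/P₁ = 5.15×8.314×614/492 = 53.4 L.
Step 1 — Isochoric: V stays 53.4 L; P/T = const ⇒ T₂ = 718 K, P₂ = 575 kPa.
W = 0 (no volume change).
ΔU = nCvΔT = 5.15×12.5×(718−614) = 6680 J.
Q = ΔU = 6680 J.
State after step 1: P = 575 kPa, V = 53.4 L, T = 718 K.
Step 2 — Polytropic n=1.34: T₂ = T₁(V₁/V₂)^(n−1) = 718×(3.84)^0.34 = 1130 K; P₂ = P₁(V₁/V₂)^n = 3500 kPa.
W = (P₁V₁−P₂V₂)/(n−1) = (575×53.4−3500×13.9)/0.34 = -52500 J.
ΔU = nCvΔT = 5.15×12.5×(1130−718) = 26800 J.
Q = ΔU + W = -25700 J.
Net over both steps: W = -52500 J, Q = -19000 J, ΔU = 33500 J.

-19000 J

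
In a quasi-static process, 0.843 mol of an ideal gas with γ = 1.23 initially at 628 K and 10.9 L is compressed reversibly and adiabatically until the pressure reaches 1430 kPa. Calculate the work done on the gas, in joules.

5100 J

P₁ = nRT₁/V₁ = 0.843×8.314×628/10.9 = 404 kPa.
Adiabatic: T₂/T₁ = (P₂/P₁)^((γ−1)/γ) ⇒ T₂ = 628×(3.54)^0.187 = 796 K; V₂ = 3.90 L.
ΔU = nCvΔT = 0.843×36.1×(796−628) = 5100 J.
Q = 0 for an adiabatic process, so W = −ΔU = -5100 J.
Work done on the gas = −W_by = 5100 J.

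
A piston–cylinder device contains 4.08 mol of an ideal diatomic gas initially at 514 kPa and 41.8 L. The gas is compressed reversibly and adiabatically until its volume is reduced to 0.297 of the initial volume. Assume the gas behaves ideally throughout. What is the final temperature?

1030 K

T₁ = P₁V₁/(nR) = 514×41.8/(4.08×8.314) = 633 K.
Adiabatic: TV^(γ−1) = const ⇒ T₂ = 633×(3.37)^0.400 = 1030 K; PV^γ = const ⇒ P₂ = 2810 kPa.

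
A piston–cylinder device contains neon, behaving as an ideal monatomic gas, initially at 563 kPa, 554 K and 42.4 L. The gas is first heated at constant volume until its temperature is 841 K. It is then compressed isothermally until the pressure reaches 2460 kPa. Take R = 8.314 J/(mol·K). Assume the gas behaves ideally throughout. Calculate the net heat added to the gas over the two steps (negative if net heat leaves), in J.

-19800 J

n = P₁V₁/(RT₁) = 563×42.4/(8.314×554) = 5.18 mol.
Step 1 — Isochoric: V stays 42.4 L; P/T = const ⇒ T₂ = 841 K, P₂ = 855 kPa.
W = 0 (no volume change).
ΔU = nCvΔT = 5.18×12.5×(841−554) = 18500 J.
Q = ΔU = 18500 J.
State after step 1: P = 855 kPa, V = 42.4 L, T = 841 K.
Step 2 — Isothermal: T stays 841 K; PV = const ⇒ V₂ = 14.7 L, P₂ = 2460 kPa.
ΔU = 0 (ideal gas, T constant).
W = nRT ln(V₂/V₁) = 5.18×8.314×841×ln(0.347) = -38300 J.
Q = ΔU + W = -38300 J.
Net over both steps: W = -38300 J, Q = -19800 J, ΔU = 18500 J.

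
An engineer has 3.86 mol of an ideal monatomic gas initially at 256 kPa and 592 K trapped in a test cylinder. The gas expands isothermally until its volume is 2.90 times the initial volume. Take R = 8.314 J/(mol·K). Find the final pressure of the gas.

88.3 kPa

V₁ = nRT₁/P₁ = 3.86×8.314×592/256 = 74.2 L.
Isothermal: T stays 592 K; PV = const ⇒ V₂ = 215 L, P₂ = 88.3 kPa.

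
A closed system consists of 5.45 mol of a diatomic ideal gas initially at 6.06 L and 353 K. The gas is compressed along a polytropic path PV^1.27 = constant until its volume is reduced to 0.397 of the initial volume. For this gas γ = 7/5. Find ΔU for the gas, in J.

11300 J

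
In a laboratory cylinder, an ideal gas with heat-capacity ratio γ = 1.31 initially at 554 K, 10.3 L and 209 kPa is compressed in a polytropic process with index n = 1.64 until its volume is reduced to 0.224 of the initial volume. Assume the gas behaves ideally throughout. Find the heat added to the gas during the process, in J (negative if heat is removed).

5750 J

n = P₁V₁/(RT₁) = 209×10.3/(8.314×554) = 0.467 mol.
Polytropic n=1.64: T₂ = T₁(V₁/V₂)^(n−1) = 554×(4.46)^0.64 = 1440 K; P₂ = P₁(V₁/V₂)^n = 2430 kPa.
W = (P₁V₁−P₂V₂)/(n−1) = (209×10.3−2430×2.31)/0.64 = -5400 J.
ΔU = nCvΔT = 0.467×26.8×(1440−554) = 11100 J.
Q = ΔU + W = 5750 J.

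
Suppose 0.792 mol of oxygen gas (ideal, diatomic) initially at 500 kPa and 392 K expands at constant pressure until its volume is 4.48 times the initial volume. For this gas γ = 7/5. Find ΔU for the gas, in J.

22500 J

V₁ = nRT₁/P₁ = 0.792×8.314×392/500 = 5.16 L.
Isobaric: P stays 500 kPa; V/T = const ⇒ T₂ = 1760 K, V₂ = 23.1 L.
For an ideal gas ΔU = nCvΔT with Cv = (5/2)R = 20.8 J/(mol·K).
ΔU = 0.792×20.8×(1760−392) = 22500 J.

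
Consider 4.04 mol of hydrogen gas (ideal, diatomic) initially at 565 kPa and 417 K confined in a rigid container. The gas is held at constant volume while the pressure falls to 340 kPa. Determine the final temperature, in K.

251 K

V₁ = nRT₁/P₁ = 4.04×8.314×417/565 = 24.8 L.
Isochoric: V stays 24.8 L; P/T = const ⇒ T₂ = 251 K, P₂ = 340 kPa.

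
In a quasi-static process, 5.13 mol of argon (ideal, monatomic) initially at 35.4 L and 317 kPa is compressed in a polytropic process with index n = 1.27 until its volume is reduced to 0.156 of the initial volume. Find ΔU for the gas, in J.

T₁ = P₁V₁/(nR) = 317×35.4/(5.13×8.314) = 263 K.
Polytropic n=1.27: T₂ = T₁(V₁/V₂)^(n−1) = 263×(6.41)^0.27 = 435 K; P₂ = P₁(V₁/V₂)^n = 3360 kPa.
For an ideal gas ΔU = nCvΔT with Cv = (3/2)R = 12.5 J/(mol·K).
ΔU = 5.13×12.5×(435−263) = 11000 J.

11000 J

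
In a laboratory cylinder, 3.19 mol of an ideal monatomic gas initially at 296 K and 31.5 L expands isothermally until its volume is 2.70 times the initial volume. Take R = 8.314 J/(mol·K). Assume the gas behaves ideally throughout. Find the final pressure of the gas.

92.3 kPa

P₁ = nRT₁/V₁ = 3.19×8.314×296/31.5 = 249 kPa.
Isothermal: T stays 296 K; PV = const ⇒ V₂ = 85.1 L, P₂ = 92.3 kPa.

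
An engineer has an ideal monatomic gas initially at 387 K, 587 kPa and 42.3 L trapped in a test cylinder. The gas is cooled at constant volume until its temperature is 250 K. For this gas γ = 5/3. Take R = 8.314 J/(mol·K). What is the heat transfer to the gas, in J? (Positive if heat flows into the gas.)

n = P₁V₁/(RT₁) = 587×42.3/(8.314×387) = 7.72 mol.
Isochoric: V stays 42.3 L; P/T = const ⇒ T₂ = 250 K, P₂ = 379 kPa.
W = 0 (no volume change).
ΔU = nCvΔT = 7.72×12.5×(250−387) = -13200 J.
Q = ΔU = -13200 J.

-13200 J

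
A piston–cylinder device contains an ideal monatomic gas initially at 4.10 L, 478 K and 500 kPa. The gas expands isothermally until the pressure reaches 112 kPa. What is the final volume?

18.3 L

Isothermal: T stays 478 K; PV = const ⇒ V₂ = 18.3 L, P₂ = 112 kPa.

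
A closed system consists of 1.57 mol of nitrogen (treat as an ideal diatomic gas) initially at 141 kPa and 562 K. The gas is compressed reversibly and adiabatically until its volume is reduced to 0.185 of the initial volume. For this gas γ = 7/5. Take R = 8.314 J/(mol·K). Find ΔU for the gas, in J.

V₁ = nRT₁/P₁ = 1.57×8.314×562/141 = 52.0 L.
Adiabatic: TV^(γ−1) = const ⇒ T₂ = 562×(5.41)^0.400 = 1100 K; PV^γ = const ⇒ P₂ = 1500 kPa.
For an ideal gas ΔU = nCvΔT with Cv = (5/2)R = 20.8 J/(mol·K).
ΔU = 1.57×20.8×(1100−562) = 17700 J.

17700 J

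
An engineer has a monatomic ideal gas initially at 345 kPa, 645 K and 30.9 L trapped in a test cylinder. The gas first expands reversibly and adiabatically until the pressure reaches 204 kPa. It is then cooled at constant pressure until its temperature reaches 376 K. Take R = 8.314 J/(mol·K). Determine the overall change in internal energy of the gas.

-6670 J

n = P₁V₁/(RT₁) = 345×30.9/(8.314×645) = 1.99 mol.
Step 1 — Adiabatic: T₂/T₁ = (P₂/P₁)^((γ−1)/γ) ⇒ T₂ = 645×(0.591)^0.400 = 523 K; V₂ = 42.4 L.
ΔU = nCvΔT = 1.99×12.5×(523−645) = -3030 J.
Q = 0 for an adiabatic process, so W = −ΔU = 3030 J.
State after step 1: P = 204 kPa, V = 42.4 L, T = 523 K.
Step 2 — Isobaric: P stays 204 kPa; V/T = const ⇒ T₂ = 376 K, V₂ = 30.5 L.
W = PΔV = 204×(30.5−42.4) kPa·L = -2430 J.
ΔU = nCvΔT = 1.99×12.5×(376−523) = -3640 J.
Q = ΔU + W = nCpΔT = -6060 J.
Net over both steps: W = 606 J, Q = -6060 J, ΔU = -6670 J.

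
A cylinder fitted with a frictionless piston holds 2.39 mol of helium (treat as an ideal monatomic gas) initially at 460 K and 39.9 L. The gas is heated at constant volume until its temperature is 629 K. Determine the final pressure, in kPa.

313 kPa

P₁ = nRT₁/V₁ = 2.39×8.314×460/39.9 = 229 kPa.
Isochoric: V stays 39.9 L; P/T = const ⇒ T₂ = 629 K, P₂ = 313 kPa.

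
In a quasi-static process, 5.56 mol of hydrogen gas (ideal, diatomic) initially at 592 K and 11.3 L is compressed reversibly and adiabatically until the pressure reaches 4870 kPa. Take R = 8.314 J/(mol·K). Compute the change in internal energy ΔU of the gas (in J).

P₁ = nRT₁/V₁ = 5.56×8.314×592/11.3 = 2420 kPa.
Adiabatic: T₂/T₁ = (P₂/P₁)^((γ−1)/γ) ⇒ T₂ = 592×(2.01)^0.286 = 723 K; V₂ = 6.86 L.
For an ideal gas ΔU = nCvΔT with Cv = (5/2)R = 20.8 J/(mol·K).
ΔU = 5.56×20.8×(723−592) = 15100 J.

15100 J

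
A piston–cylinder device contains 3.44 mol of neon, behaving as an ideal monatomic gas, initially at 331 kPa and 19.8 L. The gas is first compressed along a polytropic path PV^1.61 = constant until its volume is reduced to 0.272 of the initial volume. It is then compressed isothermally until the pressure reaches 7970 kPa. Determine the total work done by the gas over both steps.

-28800 J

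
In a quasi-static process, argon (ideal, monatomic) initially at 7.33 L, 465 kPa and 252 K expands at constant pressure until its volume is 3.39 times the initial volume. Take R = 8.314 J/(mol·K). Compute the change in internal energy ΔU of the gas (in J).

n = P₁V₁/(RT₁) = 465×7.33/(8.314×252) = 1.63 mol.
Isobaric: P stays 465 kPa; V/T = const ⇒ T₂ = 854 K, V₂ = 24.8 L.
For an ideal gas ΔU = nCvΔT with Cv = (3/2)R = 12.5 J/(mol·K).
ΔU = 1.63×12.5×(854−252) = 12200 J.

12200 J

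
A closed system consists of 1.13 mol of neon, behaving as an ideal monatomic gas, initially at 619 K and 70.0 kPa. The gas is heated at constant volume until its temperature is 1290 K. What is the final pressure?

146 kPa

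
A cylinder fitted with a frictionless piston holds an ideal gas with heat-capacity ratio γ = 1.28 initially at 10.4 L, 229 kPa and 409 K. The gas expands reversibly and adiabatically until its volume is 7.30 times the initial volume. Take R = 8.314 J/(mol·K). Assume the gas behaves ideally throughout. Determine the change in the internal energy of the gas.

-3630 J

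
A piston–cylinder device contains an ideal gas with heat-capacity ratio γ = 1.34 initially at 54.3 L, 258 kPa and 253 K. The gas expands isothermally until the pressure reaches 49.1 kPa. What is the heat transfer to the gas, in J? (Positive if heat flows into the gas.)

n = P₁V₁/(RT₁) = 258×54.3/(8.314×253) = 6.66 mol.
Isothermal: T stays 253 K; PV = const ⇒ V₂ = 285 L, P₂ = 49.1 kPa.
ΔU = 0 (ideal gas, T constant).
W = nRT ln(V₂/V₁) = 6.66×8.314×253×ln(5.25) = 23200 J.
Q = ΔU + W = 23200 J.

23200 J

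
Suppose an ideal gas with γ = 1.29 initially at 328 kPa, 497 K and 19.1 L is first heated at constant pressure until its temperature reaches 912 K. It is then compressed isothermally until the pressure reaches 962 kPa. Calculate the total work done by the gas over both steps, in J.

-7140 J

n = P₁V₁/(RT₁) = 328×19.1/(8.314×497) = 1.52 mol.
Step 1 — Isobaric: P stays 328 kPa; V/T = const ⇒ T₂ = 912 K, V₂ = 35.0 L.
W = PΔV = 328×(35.0−19.1) kPa·L = 5230 J.
ΔU = nCvΔT = 1.52×28.7×(912−497) = 18000 J.
Q = ΔU + W = nCpΔT = 23300 J.
State after step 1: P = 328 kPa, V = 35.0 L, T = 912 K.
Step 2 — Isothermal: T stays 912 K; PV = const ⇒ V₂ = 12.0 L, P₂ = 962 kPa.
ΔU = 0 (ideal gas, T constant).
W = nRT ln(V₂/V₁) = 1.52×8.314×912×ln(0.341) = -12400 J.
Q = ΔU + W = -12400 J.
Net over both steps: W = -7140 J, Q = 10900 J, ΔU = 18000 J.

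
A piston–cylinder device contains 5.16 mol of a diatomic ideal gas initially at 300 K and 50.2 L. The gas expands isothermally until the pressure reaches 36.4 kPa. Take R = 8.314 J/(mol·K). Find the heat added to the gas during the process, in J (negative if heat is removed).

P₁ = nRT₁/V₁ = 5.16×8.314×300/50.2 = 256 kPa.
Isothermal: T stays 300 K; PV = const ⇒ V₂ = 354 L, P₂ = 36.4 kPa.
ΔU = 0 (ideal gas, T constant).
W = nRT ln(V₂/V₁) = 5.16×8.314×300×ln(7.04) = 25100 J.
Q = ΔU + W = 25100 J.

25100 J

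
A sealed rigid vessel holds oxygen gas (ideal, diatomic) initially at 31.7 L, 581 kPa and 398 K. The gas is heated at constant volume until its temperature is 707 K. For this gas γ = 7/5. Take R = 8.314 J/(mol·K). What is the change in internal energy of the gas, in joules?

n = P₁V₁/(RT₁) = 581×31.7/(8.314×398) = 5.57 mol.
Isochoric: V stays 31.7 L; P/T = const ⇒ T₂ = 707 K, P₂ = 1030 kPa.
For an ideal gas ΔU = nCvΔT with Cv = (5/2)R = 20.8 J/(mol·K).
ΔU = 5.57×20.8×(707−398) = 35700 J.

35700 J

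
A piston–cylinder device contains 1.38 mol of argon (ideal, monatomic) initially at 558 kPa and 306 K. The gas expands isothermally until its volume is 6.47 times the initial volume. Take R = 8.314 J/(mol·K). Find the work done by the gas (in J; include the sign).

6560 J

V₁ = nRT₁/P₁ = 1.38×8.314×306/558 = 6.29 L.
Isothermal: T stays 306 K; PV = const ⇒ V₂ = 40.7 L, P₂ = 86.2 kPa.
W = nRT ln(V₂/V₁) = 1.38×8.314×306×ln(6.47) = 6560 J.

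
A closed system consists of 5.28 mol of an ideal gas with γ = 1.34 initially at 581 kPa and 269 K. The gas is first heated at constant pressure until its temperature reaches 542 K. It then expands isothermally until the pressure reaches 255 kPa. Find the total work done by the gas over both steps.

31600 J

V₁ = nRT₁/P₁ = 5.28×8.314×269/581 = 20.3 L.
Step 1 — Isobaric: P stays 581 kPa; V/T = const ⇒ T₂ = 542 K, V₂ = 41.0 L.
W = PΔV = 581×(41.0−20.3) kPa·L = 12000 J.
ΔU = nCvΔT = 5.28×24.5×(542−269) = 35200 J.
Q = ΔU + W = nCpΔT = 47200 J.
State after step 1: P = 581 kPa, V = 41.0 L, T = 542 K.
Step 2 — Isothermal: T stays 542 K; PV = const ⇒ V₂ = 93.3 L, P₂ = 255 kPa.
ΔU = 0 (ideal gas, T constant).
W = nRT ln(V₂/V₁) = 5.28×8.314×542×ln(2.28) = 19600 J.
Q = ΔU + W = 19600 J.
Net over both steps: W = 31600 J, Q = 66800 J, ΔU = 35200 J.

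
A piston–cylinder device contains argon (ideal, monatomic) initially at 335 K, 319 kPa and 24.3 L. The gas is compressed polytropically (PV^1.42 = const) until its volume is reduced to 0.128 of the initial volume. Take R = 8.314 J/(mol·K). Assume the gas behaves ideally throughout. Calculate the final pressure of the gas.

5910 kPa

Polytropic n=1.42: T₂ = T₁(V₁/V₂)^(n−1) = 335×(7.81)^0.42 = 794 K; P₂ = P₁(V₁/V₂)^n = 5910 kPa.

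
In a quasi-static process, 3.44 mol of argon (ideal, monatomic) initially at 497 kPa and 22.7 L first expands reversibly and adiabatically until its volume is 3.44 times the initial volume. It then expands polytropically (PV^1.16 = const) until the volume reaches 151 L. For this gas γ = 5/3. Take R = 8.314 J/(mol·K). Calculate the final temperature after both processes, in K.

156 K

T₁ = P₁V₁/(nR) = 497×22.7/(3.44×8.314) = 394 K.
Step 1 — Adiabatic: TV^(γ−1) = const ⇒ T₂ = 394×(0.291)^0.667 = 173 K; PV^γ = const ⇒ P₂ = 63.4 kPa.
ΔU = nCvΔT = 3.44×12.5×(173−394) = -9500 J.
Q = 0 for an adiabatic process, so W = −ΔU = 9500 J.
State after step 1: P = 63.4 kPa, V = 78.1 L, T = 173 K.
Step 2 — Polytropic n=1.16: T₂ = T₁(V₁/V₂)^(n−1) = 173×(0.517)^0.16 = 156 K; P₂ = P₁(V₁/V₂)^n = 29.5 kPa.
W = (P₁V₁−P₂V₂)/(n−1) = (63.4×78.1−29.5×151)/0.16 = 3100 J.
ΔU = nCvΔT = 3.44×12.5×(156−173) = -744 J.
Q = ΔU + W = 2350 J.
Net over both steps: W = 12600 J, Q = 2350 J, ΔU = -10200 J.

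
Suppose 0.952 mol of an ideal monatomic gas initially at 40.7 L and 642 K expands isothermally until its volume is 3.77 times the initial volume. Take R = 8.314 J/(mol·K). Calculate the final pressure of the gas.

33.1 kPa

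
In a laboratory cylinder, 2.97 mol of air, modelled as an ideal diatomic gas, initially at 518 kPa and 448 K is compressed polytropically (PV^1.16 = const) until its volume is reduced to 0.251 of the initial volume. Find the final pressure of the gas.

2570 kPa

V₁ = nRT₁/P₁ = 2.97×8.314×448/518 = 21.4 L.
Polytropic n=1.16: T₂ = T₁(V₁/V₂)^(n−1) = 448×(3.98)^0.16 = 559 K; P₂ = P₁(V₁/V₂)^n = 2570 kPa.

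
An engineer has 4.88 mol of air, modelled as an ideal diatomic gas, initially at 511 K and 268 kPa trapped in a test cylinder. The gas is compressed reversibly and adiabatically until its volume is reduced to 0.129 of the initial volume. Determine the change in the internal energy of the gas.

V₁ = nRT₁/P₁ = 4.88×8.314×511/268 = 77.4 L.
Adiabatic: TV^(γ−1) = const ⇒ T₂ = 511×(7.75)^0.400 = 1160 K; PV^γ = const ⇒ P₂ = 4710 kPa.
For an ideal gas ΔU = nCvΔT with Cv = (5/2)R = 20.8 J/(mol·K).
ΔU = 4.88×20.8×(1160−511) = 65800 J.

65800 J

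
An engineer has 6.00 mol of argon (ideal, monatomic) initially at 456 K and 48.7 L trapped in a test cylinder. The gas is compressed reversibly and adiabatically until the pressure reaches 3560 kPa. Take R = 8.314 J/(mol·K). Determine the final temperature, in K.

1030 K

P₁ = nRT₁/V₁ = 6.00×8.314×456/48.7 = 467 kPa.
Adiabatic: T₂/T₁ = (P₂/P₁)^((γ−1)/γ) ⇒ T₂ = 456×(7.62)^0.400 = 1030 K; V₂ = 14.4 L.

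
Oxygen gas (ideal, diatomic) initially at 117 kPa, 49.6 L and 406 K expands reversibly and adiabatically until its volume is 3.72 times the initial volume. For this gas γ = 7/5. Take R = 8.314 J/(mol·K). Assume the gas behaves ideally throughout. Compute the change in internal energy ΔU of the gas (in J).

-5930 J

n = P₁V₁/(RT₁) = 117×49.6/(8.314×406) = 1.72 mol.
Adiabatic: TV^(γ−1) = const ⇒ T₂ = 406×(0.269)^0.400 = 240 K; PV^γ = const ⇒ P₂ = 18.6 kPa.
For an ideal gas ΔU = nCvΔT with Cv = (5/2)R = 20.8 J/(mol·K).
ΔU = 1.72×20.8×(240−406) = -5930 J.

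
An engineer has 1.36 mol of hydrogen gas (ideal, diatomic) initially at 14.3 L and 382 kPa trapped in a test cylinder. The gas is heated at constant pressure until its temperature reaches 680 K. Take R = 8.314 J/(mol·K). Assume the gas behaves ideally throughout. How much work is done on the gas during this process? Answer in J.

-2230 J

T₁ = P₁V₁/(nR) = 382×14.3/(1.36×8.314) = 483 K.
Isobaric: P stays 382 kPa; V/T = const ⇒ T₂ = 680 K, V₂ = 20.1 L.
W = PΔV = 382×(20.1−14.3) kPa·L = 2230 J.
Work done on the gas = −W_by = -2230 J.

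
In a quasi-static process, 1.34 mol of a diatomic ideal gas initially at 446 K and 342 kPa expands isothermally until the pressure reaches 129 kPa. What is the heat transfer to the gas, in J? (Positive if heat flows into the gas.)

4840 J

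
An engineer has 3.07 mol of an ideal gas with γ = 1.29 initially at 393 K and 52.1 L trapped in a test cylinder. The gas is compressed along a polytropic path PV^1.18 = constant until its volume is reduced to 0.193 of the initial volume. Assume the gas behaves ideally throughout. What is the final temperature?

P₁ = nRT₁/V₁ = 3.07×8.314×393/52.1 = 193 kPa.
Polytropic n=1.18: T₂ = T₁(V₁/V₂)^(n−1) = 393×(5.18)^0.18 = 528 K; P₂ = P₁(V₁/V₂)^n = 1340 kPa.

528 K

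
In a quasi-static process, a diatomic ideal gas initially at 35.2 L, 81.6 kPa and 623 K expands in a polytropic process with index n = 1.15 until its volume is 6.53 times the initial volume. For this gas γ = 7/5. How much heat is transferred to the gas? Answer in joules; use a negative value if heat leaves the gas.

n = P₁V₁/(RT₁) = 81.6×35.2/(8.314×623) = 0.555 mol.
Polytropic n=1.15: T₂ = T₁(V₁/V₂)^(n−1) = 623×(0.153)^0.15 = 470 K; P₂ = P₁(V₁/V₂)^n = 9.43 kPa.
W = (P₁V₁−P₂V₂)/(n−1) = (81.6×35.2−9.43×230)/0.15 = 4700 J.
ΔU = nCvΔT = 0.555×20.8×(470−623) = -1760 J.
Q = ΔU + W = 2940 J.

2940 J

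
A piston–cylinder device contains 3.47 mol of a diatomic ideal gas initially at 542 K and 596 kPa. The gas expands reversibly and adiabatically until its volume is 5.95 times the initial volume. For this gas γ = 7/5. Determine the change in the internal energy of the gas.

-19900 J

V₁ = nRT₁/P₁ = 3.47×8.314×542/596 = 26.2 L.
Adiabatic: TV^(γ−1) = const ⇒ T₂ = 542×(0.168)^0.400 = 266 K; PV^γ = const ⇒ P₂ = 49.1 kPa.
For an ideal gas ΔU = nCvΔT with Cv = (5/2)R = 20.8 J/(mol·K).
ΔU = 3.47×20.8×(266−542) = -19900 J.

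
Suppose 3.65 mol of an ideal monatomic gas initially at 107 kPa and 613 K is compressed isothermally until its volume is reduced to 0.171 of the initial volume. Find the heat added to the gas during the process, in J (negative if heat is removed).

-32900 J

V₁ = nRT₁/P₁ = 3.65×8.314×613/107 = 174 L.
Isothermal: T stays 613 K; PV = const ⇒ V₂ = 29.7 L, P₂ = 626 kPa.
ΔU = 0 (ideal gas, T constant).
W = nRT ln(V₂/V₁) = 3.65×8.314×613×ln(0.171) = -32900 J.
Q = ΔU + W = -32900 J.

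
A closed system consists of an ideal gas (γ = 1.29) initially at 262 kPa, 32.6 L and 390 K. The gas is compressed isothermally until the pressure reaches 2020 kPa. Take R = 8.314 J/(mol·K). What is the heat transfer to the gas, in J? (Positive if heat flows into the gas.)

n = P₁V₁/(RT₁) = 262×32.6/(8.314×390) = 2.63 mol.
Isothermal: T stays 390 K; PV = const ⇒ V₂ = 4.23 L, P₂ = 2020 kPa.
ΔU = 0 (ideal gas, T constant).
W = nRT ln(V₂/V₁) = 2.63×8.314×390×ln(0.130) = -17400 J.
Q = ΔU + W = -17400 J.

-17400 J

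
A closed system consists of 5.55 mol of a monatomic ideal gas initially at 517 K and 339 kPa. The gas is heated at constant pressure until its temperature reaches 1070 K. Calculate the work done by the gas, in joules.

25500 J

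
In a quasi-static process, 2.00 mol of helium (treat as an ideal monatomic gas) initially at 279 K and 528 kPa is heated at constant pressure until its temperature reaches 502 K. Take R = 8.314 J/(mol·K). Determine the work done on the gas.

-3710 J

V₁ = nRT₁/P₁ = 2.00×8.314×279/528 = 8.79 L.
Isobaric: P stays 528 kPa; V/T = const ⇒ T₂ = 502 K, V₂ = 15.8 L.
W = PΔV = 528×(15.8−8.79) kPa·L = 3710 J.
Work done on the gas = −W_by = -3710 J.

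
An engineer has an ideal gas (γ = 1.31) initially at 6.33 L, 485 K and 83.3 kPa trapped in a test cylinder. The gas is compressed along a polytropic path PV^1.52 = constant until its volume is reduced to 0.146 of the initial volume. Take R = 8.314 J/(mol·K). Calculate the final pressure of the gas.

1550 kPa

Polytropic n=1.52: T₂ = T₁(V₁/V₂)^(n−1) = 485×(6.85)^0.52 = 1320 K; P₂ = P₁(V₁/V₂)^n = 1550 kPa.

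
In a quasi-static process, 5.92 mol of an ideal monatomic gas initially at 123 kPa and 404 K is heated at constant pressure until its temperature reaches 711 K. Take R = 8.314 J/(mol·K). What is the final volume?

V₁ = nRT₁/P₁ = 5.92×8.314×404/123 = 162 L.
Isobaric: P stays 123 kPa; V/T = const ⇒ T₂ = 711 K, V₂ = 285 L.

285 L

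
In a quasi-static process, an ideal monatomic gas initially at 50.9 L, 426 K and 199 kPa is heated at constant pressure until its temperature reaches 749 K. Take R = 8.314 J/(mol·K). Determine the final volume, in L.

89.5 L

Isobaric: P stays 199 kPa; V/T = const ⇒ T₂ = 749 K, V₂ = 89.5 L.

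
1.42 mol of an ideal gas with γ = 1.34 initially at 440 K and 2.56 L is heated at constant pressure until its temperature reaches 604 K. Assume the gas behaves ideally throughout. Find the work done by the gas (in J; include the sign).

1940 J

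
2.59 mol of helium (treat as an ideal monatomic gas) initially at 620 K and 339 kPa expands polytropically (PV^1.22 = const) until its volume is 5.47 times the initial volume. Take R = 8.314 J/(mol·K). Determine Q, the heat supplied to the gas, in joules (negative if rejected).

12700 J

V₁ = nRT₁/P₁ = 2.59×8.314×620/339 = 39.4 L.
Polytropic n=1.22: T₂ = T₁(V₁/V₂)^(n−1) = 620×(0.183)^0.22 = 427 K; P₂ = P₁(V₁/V₂)^n = 42.6 kPa.
W = (P₁V₁−P₂V₂)/(n−1) = (339×39.4−42.6×215)/0.22 = 18900 J.
ΔU = nCvΔT = 2.59×12.5×(427−620) = -6250 J.
Q = ΔU + W = 12700 J.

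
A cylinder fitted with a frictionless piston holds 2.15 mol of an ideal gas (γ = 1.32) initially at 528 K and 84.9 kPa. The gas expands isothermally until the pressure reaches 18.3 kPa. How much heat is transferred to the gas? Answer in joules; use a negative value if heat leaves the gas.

V₁ = nRT₁/P₁ = 2.15×8.314×528/84.9 = 111 L.
Isothermal: T stays 528 K; PV = const ⇒ V₂ = 516 L, P₂ = 18.3 kPa.
ΔU = 0 (ideal gas, T constant).
W = nRT ln(V₂/V₁) = 2.15×8.314×528×ln(4.64) = 14500 J.
Q = ΔU + W = 14500 J.

14500 J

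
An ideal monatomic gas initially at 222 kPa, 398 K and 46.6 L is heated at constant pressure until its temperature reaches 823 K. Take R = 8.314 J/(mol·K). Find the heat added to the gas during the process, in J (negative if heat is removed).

n = P₁V₁/(RT₁) = 222×46.6/(8.314×398) = 3.13 mol.
Isobaric: P stays 222 kPa; V/T = const ⇒ T₂ = 823 K, V₂ = 96.4 L.
W = PΔV = 222×(96.4−46.6) kPa·L = 11000 J.
ΔU = nCvΔT = 3.13×12.5×(823−398) = 16600 J.
Q = ΔU + W = nCpΔT = 27600 J.

27600 J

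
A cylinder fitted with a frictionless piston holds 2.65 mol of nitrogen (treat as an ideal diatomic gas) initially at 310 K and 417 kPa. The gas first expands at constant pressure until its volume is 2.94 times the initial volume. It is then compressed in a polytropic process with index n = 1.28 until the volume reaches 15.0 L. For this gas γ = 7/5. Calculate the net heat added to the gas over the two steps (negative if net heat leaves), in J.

V₁ = nRT₁/P₁ = 2.65×8.314×310/417 = 16.4 L.
Step 1 — Isobaric: P stays 417 kPa; V/T = const ⇒ T₂ = 911 K, V₂ = 48.2 L.
W = PΔV = 417×(48.2−16.4) kPa·L = 13300 J.
ΔU = nCvΔT = 2.65×20.8×(911−310) = 33100 J.
Q = ΔU + W = nCpΔT = 46400 J.
State after step 1: P = 417 kPa, V = 48.2 L, T = 911 K.
Step 2 — Polytropic n=1.28: T₂ = T₁(V₁/V₂)^(n−1) = 911×(3.21)^0.28 = 1260 K; P₂ = P₁(V₁/V₂)^n = 1860 kPa.
W = (P₁V₁−P₂V₂)/(n−1) = (417×48.2−1860×15.0)/0.28 = -27700 J.
ΔU = nCvΔT = 2.65×20.8×(1260−911) = 19400 J.
Q = ΔU + W = -8310 J.
Net over both steps: W = -14400 J, Q = 38100 J, ΔU = 52500 J.

38100 J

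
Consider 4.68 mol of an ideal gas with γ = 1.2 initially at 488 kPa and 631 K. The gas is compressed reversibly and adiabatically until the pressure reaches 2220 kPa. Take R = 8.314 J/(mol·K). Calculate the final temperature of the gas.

812 K

V₁ = nRT₁/P₁ = 4.68×8.314×631/488 = 50.3 L.
Adiabatic: T₂/T₁ = (P₂/P₁)^((γ−1)/γ) ⇒ T₂ = 631×(4.55)^0.167 = 812 K; V₂ = 14.2 L.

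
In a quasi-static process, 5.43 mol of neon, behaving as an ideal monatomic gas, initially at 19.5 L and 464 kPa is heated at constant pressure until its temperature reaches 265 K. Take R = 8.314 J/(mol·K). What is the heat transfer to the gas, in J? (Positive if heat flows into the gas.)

7290 J

T₁ = P₁V₁/(nR) = 464×19.5/(5.43×8.314) = 200 K.
Isobaric: P stays 464 kPa; V/T = const ⇒ T₂ = 265 K, V₂ = 25.8 L.
W = PΔV = 464×(25.8−19.5) kPa·L = 2920 J.
ΔU = nCvΔT = 5.43×12.5×(265−200) = 4370 J.
Q = ΔU + W = nCpΔT = 7290 J.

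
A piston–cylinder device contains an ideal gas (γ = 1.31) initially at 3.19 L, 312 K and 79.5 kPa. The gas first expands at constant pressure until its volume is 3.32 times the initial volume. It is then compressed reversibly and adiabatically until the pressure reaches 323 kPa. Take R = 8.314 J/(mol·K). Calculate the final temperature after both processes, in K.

1440 K

n = P₁V₁/(RT₁) = 79.5×3.19/(8.314×312) = 0.0978 mol.
Step 1 — Isobaric: P stays 79.5 kPa; V/T = const ⇒ T₂ = 1040 K, V₂ = 10.6 L.
W = PΔV = 79.5×(10.6−3.19) kPa·L = 588 J.
ΔU = nCvΔT = 0.0978×26.8×(1040−312) = 1900 J.
Q = ΔU + W = nCpΔT = 2490 J.
State after step 1: P = 79.5 kPa, V = 10.6 L, T = 1040 K.
Step 2 — Adiabatic: T₂/T₁ = (P₂/P₁)^((γ−1)/γ) ⇒ T₂ = 1040×(4.06)^0.237 = 1440 K; V₂ = 3.63 L.
ΔU = nCvΔT = 0.0978×26.8×(1440−1040) = 1070 J.
Q = 0 for an adiabatic process, so W = −ΔU = -1070 J.
Net over both steps: W = -480 J, Q = 2490 J, ΔU = 2970 J.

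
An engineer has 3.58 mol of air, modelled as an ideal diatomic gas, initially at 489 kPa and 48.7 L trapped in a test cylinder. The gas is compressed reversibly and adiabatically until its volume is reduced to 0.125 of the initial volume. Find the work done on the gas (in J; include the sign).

77200 J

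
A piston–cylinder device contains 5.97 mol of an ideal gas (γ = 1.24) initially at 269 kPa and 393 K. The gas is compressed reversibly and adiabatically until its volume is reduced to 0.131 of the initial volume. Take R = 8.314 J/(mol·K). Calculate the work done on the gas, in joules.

V₁ = nRT₁/P₁ = 5.97×8.314×393/269 = 72.5 L.
Adiabatic: TV^(γ−1) = const ⇒ T₂ = 393×(7.63)^0.240 = 640 K; PV^γ = const ⇒ P₂ = 3340 kPa.
ΔU = nCvΔT = 5.97×34.6×(640−393) = 51100 J.
Q = 0 for an adiabatic process, so W = −ΔU = -51100 J.
Work done on the gas = −W_by = 51100 J.

51100 J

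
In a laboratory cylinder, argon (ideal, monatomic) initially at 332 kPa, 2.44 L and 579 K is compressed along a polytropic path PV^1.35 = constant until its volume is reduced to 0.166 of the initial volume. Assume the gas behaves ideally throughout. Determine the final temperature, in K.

Polytropic n=1.35: T₂ = T₁(V₁/V₂)^(n−1) = 579×(6.02)^0.35 = 1090 K; P₂ = P₁(V₁/V₂)^n = 3750 kPa.

1090 K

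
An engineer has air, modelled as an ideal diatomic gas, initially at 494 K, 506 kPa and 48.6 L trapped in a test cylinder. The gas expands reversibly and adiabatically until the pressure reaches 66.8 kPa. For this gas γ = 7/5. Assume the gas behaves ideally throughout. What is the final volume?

206 L

Adiabatic: T₂/T₁ = (P₂/P₁)^((γ−1)/γ) ⇒ T₂ = 494×(0.132)^0.286 = 277 K; V₂ = 206 L.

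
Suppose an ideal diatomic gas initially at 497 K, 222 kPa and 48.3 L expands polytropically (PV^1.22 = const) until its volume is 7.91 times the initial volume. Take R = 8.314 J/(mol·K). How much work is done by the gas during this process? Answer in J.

17800 J

n = P₁V₁/(RT₁) = 222×48.3/(8.314×497) = 2.59 mol.
Polytropic n=1.22: T₂ = T₁(V₁/V₂)^(n−1) = 497×(0.126)^0.22 = 315 K; P₂ = P₁(V₁/V₂)^n = 17.8 kPa.
W = (P₁V₁−P₂V₂)/(n−1) = (222×48.3−17.8×382)/0.22 = 17800 J.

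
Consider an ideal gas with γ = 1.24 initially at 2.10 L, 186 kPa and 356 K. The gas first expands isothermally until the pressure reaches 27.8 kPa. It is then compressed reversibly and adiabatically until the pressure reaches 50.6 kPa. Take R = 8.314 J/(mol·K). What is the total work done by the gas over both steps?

n = P₁V₁/(RT₁) = 186×2.10/(8.314×356) = 0.132 mol.
Step 1 — Isothermal: T stays 356 K; PV = const ⇒ V₂ = 14.1 L, P₂ = 27.8 kPa.
ΔU = 0 (ideal gas, T constant).
W = nRT ln(V₂/V₁) = 0.132×8.314×356×ln(6.69) = 742 J.
Q = ΔU + W = 742 J.
State after step 1: P = 27.8 kPa, V = 14.1 L, T = 356 K.
Step 2 — Adiabatic: T₂/T₁ = (P₂/P₁)^((γ−1)/γ) ⇒ T₂ = 356×(1.82)^0.194 = 400 K; V₂ = 8.67 L.
ΔU = nCvΔT = 0.132×34.6×(400−356) = 200 J.
Q = 0 for an adiabatic process, so W = −ΔU = -200 J.
Net over both steps: W = 542 J, Q = 742 J, ΔU = 200 J.

542 J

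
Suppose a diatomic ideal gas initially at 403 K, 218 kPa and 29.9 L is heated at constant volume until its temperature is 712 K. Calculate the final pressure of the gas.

385 kPa

Isochoric: V stays 29.9 L; P/T = const ⇒ T₂ = 712 K, P₂ = 385 kPa.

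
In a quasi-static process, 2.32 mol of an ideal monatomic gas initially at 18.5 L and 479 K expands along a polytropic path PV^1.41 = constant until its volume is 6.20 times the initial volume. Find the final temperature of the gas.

227 K

P₁ = nRT₁/V₁ = 2.32×8.314×479/18.5 = 499 kPa.
Polytropic n=1.41: T₂ = T₁(V₁/V₂)^(n−1) = 479×(0.161)^0.41 = 227 K; P₂ = P₁(V₁/V₂)^n = 38.1 kPa.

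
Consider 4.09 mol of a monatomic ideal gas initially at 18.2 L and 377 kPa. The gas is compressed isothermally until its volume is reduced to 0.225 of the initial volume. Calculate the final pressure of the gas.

1680 kPa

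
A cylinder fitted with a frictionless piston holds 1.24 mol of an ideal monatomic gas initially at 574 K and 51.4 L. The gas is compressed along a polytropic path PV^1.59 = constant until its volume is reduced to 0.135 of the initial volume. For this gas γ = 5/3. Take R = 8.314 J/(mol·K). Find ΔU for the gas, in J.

20100 J

P₁ = nRT₁/V₁ = 1.24×8.314×574/51.4 = 115 kPa.
Polytropic n=1.59: T₂ = T₁(V₁/V₂)^(n−1) = 574×(7.41)^0.59 = 1870 K; P₂ = P₁(V₁/V₂)^n = 2780 kPa.
For an ideal gas ΔU = nCvΔT with Cv = (3/2)R = 12.5 J/(mol·K).
ΔU = 1.24×12.5×(1870−574) = 20100 J.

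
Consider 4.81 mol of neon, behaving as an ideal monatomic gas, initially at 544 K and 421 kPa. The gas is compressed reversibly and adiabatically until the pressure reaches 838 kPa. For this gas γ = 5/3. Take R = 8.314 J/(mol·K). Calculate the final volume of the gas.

34.2 L

V₁ = nRT₁/P₁ = 4.81×8.314×544/421 = 51.7 L.
Adiabatic: T₂/T₁ = (P₂/P₁)^((γ−1)/γ) ⇒ T₂ = 544×(1.99)^0.400 = 716 K; V₂ = 34.2 L.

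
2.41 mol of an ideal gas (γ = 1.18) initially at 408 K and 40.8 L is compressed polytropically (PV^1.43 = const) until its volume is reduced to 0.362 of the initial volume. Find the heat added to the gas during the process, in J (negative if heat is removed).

P₁ = nRT₁/V₁ = 2.41×8.314×408/40.8 = 200 kPa.
Polytropic n=1.43: T₂ = T₁(V₁/V₂)^(n−1) = 408×(2.76)^0.43 = 632 K; P₂ = P₁(V₁/V₂)^n = 857 kPa.
W = (P₁V₁−P₂V₂)/(n−1) = (200×40.8−857×14.8)/0.43 = -10400 J.
ΔU = nCvΔT = 2.41×46.2×(632−408) = 24900 J.
Q = ΔU + W = 14500 J.

14500 J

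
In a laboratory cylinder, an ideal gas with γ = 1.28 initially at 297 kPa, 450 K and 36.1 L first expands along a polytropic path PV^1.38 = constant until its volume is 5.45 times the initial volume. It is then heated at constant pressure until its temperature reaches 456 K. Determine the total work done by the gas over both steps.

n = P₁V₁/(RT₁) = 297×36.1/(8.314×450) = 2.87 mol.
Step 1 — Polytropic n=1.38: T₂ = T₁(V₁/V₂)^(n−1) = 450×(0.183)^0.38 = 236 K; P₂ = P₁(V₁/V₂)^n = 28.6 kPa.
W = (P₁V₁−P₂V₂)/(n−1) = (297×36.1−28.6×197)/0.38 = 13400 J.
ΔU = nCvΔT = 2.87×29.7×(236−450) = -18200 J.
Q = ΔU + W = -4790 J.
State after step 1: P = 28.6 kPa, V = 197 L, T = 236 K.
Step 2 — Isobaric: P stays 28.6 kPa; V/T = const ⇒ T₂ = 456 K, V₂ = 380 L.
W = PΔV = 28.6×(380−197) kPa·L = 5240 J.
ΔU = nCvΔT = 2.87×29.7×(456−236) = 18700 J.
Q = ΔU + W = nCpΔT = 23900 J.
Net over both steps: W = 18600 J, Q = 19100 J, ΔU = 511 J.

18600 J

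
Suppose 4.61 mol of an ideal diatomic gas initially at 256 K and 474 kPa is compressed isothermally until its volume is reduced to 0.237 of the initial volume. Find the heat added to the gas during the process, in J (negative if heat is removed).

V₁ = nRT₁/P₁ = 4.61×8.314×256/474 = 20.7 L.
Isothermal: T stays 256 K; PV = const ⇒ V₂ = 4.91 L, P₂ = 2000 kPa.
ΔU = 0 (ideal gas, T constant).
W = nRT ln(V₂/V₁) = 4.61×8.314×256×ln(0.237) = -14100 J.
Q = ΔU + W = -14100 J.

-14100 J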